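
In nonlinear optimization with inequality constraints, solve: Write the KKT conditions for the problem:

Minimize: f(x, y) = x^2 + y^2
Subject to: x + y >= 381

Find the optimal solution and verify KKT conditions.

KKT conditions for min x^2 + y^2 s.t. x + y >= 381:
Stationarity: 2x = mu, 2y = mu
So x = y = mu/2.
Complementary slackness: mu*(x + y - 381) = 0
Primal feasibility: x + y >= 381; dual feasibility: mu >= 0
If mu = 0 then x = y = 0, but 0 + 0 < 381 is infeasible, so the constraint is active.
Constraint active: x + y = 2*(mu/2) = 381 => mu = 381
x = y = 381/2, f = 145161/2
Verify: stationarity 2*(381/2) = 381 = mu; primal 381/2 + 381/2 = 381 >= 381; dual mu = 381 >= 0; complementary slackness 381*(381 - 381) = 0. All KKT conditions hold.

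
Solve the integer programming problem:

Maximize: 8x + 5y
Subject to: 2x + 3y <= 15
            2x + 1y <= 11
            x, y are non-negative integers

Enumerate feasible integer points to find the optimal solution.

Constraint 1: 2x + 3y <= 15
Constraint 2: 2x + 1y <= 11
Feasible x range (need y >= 0): 0 <= x <= min(15/2, 11/2) => x in {0, ..., 5}.
Enumerate feasible integer points row by row (the coefficient of y is 5 > 0, so for each x the largest feasible y gives the best value):
  x = 0: y <= min((15 - 2*0)/3, (11 - 2*0)/1) => y in {0, ..., 5}; best 8*0 + 5*5 = 25
  x = 1: y <= min((15 - 2*1)/3, (11 - 2*1)/1) => y in {0, ..., 4}; best 8*1 + 5*4 = 28
  x = 2: y <= min((15 - 2*2)/3, (11 - 2*2)/1) => y in {0, ..., 3}; best 8*2 + 5*3 = 31
  x = 3: y <= min((15 - 2*3)/3, (11 - 2*3)/1) => y in {0, ..., 3}; best 8*3 + 5*3 = 39
  x = 4: y <= min((15 - 2*4)/3, (11 - 2*4)/1) => y in {0, ..., 2}; best 8*4 + 5*2 = 42
  x = 5: y <= min((15 - 2*5)/3, (11 - 2*5)/1) => y in {0, ..., 1}; best 8*5 + 5*1 = 45
The maximum 8x + 5y = 45 is achieved at x = 5, y = 1.
Check: 2*5 + 3*1 = 13 <= 15 and 2*5 + 1*1 = 11 <= 11.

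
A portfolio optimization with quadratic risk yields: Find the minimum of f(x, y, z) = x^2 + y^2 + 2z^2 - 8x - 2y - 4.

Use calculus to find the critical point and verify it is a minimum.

f(x,y,z) = x^2 + y^2 + 2z^2 - 8x - 2y - 4
df/dx = 2x + (-8) = 0 => x = 4
df/dy = 2y + (-2) = 0 => y = 1
df/dz = 4z + (0) = 0 => z = 0
f(4,1,0) = 1*(4)^2 + 1*(1)^2 + 2*(0)^2 + -8*(4) + -2*(1) + -4 = -21
Hessian is diagonal with entries 2, 2, 4 > 0, confirmed minimum.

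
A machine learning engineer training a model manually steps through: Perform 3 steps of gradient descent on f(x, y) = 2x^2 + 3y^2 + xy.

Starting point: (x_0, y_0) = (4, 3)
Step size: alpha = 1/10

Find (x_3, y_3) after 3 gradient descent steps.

f(x,y) = 2x^2 + 3y^2 + xy
grad_x = 4x + 1y, grad_y = 6y + 1x
Step 1: grad = (19, 22), (21/10, 4/5)
Step 2: grad = (46/5, 69/10), (59/50, 11/100)
Step 3: grad = (483/100, 46/25), (697/1000, -37/500)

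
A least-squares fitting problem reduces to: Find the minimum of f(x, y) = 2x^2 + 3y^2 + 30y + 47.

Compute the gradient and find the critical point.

f(x,y) = 2x^2 + 3y^2 + 30y + 47
df/dx = 4x + (0) = 0  =>  x = 0
df/dy = 6y + (30) = 0  =>  y = -5
f(0, -5) = 2*(0)^2 + 3*(-5)^2 + 30*(-5) + 47 = -28
Hessian is diagonal with entries 4, 6 > 0, so this is a minimum.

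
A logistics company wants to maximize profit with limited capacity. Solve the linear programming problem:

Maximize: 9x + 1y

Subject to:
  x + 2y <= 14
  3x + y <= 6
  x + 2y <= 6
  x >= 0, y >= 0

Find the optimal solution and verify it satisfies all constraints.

Feasible vertices: (0, 0), (0, 3), (6/5, 12/5), (2, 0)
Objective 9x + 1y at each vertex:
  (0, 0): 0
  (0, 3): 3
  (6/5, 12/5): 66/5
  (2, 0): 18
Maximum is 18 at (2, 0).
Verify constraints at (x, y) = (2, 0):
  1*2 + 2*0 = 2 <= 14
  3*2 + 1*0 = 6 <= 6 (active)
  1*2 + 2*0 = 2 <= 6
  x = 2 >= 0, y = 0 >= 0. All constraints satisfied.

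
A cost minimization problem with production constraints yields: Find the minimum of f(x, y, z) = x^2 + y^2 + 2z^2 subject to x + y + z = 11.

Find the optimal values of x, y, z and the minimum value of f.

Using Lagrange multipliers on f = x^2 + y^2 + 2z^2 with constraint x + y + z = 11:
Conditions: 2*1*x = lambda, 2*1*y = lambda, 2*2*z = lambda
So x = lambda/2, y = lambda/2, z = lambda/4
Substituting into constraint: lambda * (5/4) = 11
lambda = 44/5
x = 22/5, y = 22/5, z = 11/5
Minimum value = 242/5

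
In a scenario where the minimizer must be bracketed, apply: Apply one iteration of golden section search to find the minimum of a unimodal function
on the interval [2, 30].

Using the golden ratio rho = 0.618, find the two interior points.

Golden section search on [2, 30].
Golden ratio rho = 0.618 (approx).
Interior points:
  x_1 = 2 + (1-0.618)*28 = 12.6960
  x_2 = 2 + 0.618*28 = 19.3040
Compare f(x_1) and f(x_2) to determine which subinterval to keep.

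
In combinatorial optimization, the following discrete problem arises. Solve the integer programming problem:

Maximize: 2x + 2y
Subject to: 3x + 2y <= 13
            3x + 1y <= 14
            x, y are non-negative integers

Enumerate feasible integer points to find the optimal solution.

Constraint 1: 3x + 2y <= 13
Constraint 2: 3x + 1y <= 14
Feasible x range (need y >= 0): 0 <= x <= min(13/3, 14/3) => x in {0, ..., 4}.
Enumerate feasible integer points row by row (the coefficient of y is 2 > 0, so for each x the largest feasible y gives the best value):
  x = 0: y <= min((13 - 3*0)/2, (14 - 3*0)/1) => y in {0, ..., 6}; best 2*0 + 2*6 = 12
  x = 1: y <= min((13 - 3*1)/2, (14 - 3*1)/1) => y in {0, ..., 5}; best 2*1 + 2*5 = 12
  x = 2: y <= min((13 - 3*2)/2, (14 - 3*2)/1) => y in {0, ..., 3}; best 2*2 + 2*3 = 10
  x = 3: y <= min((13 - 3*3)/2, (14 - 3*3)/1) => y in {0, ..., 2}; best 2*3 + 2*2 = 10
  x = 4: y <= min((13 - 3*4)/2, (14 - 3*4)/1) => y in {0}; best 2*4 + 2*0 = 8
The maximum 2x + 2y = 12 is achieved at x = 0, y = 6.
(The same value 12 is also attained at (1, 5).)
Check: 3*0 + 2*6 = 12 <= 13 and 3*0 + 1*6 = 6 <= 14.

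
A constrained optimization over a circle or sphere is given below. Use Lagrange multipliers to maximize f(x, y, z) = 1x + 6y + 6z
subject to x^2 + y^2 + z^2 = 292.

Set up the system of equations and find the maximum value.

Lagrange conditions: 1 = 2*lambda*x, 6 = 2*lambda*y, 6 = 2*lambda*z
So x:1 = y:6 = z:6, i.e. x = 1t, y = 6t, z = 6t
Constraint: t^2*(1^2 + 6^2 + 6^2) = 292
  t^2 * 73 = 292  =>  t = sqrt(4)
Maximum = 1*1t + 6*6t + 6*6t = 73*sqrt(4) = 146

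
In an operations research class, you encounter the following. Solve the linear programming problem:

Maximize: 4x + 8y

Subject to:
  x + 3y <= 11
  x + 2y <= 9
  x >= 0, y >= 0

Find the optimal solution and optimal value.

Feasible vertices: (0, 0), (0, 11/3), (5, 2), (9, 0)
Objective 4x + 8y at each:
  (0, 0): 0
  (0, 11/3): 88/3
  (5, 2): 36
  (9, 0): 36
Maximum is 36 at (5, 2).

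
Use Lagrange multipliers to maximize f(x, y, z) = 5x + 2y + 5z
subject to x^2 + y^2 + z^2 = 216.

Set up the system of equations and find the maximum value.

Lagrange conditions: 5 = 2*lambda*x, 2 = 2*lambda*y, 5 = 2*lambda*z
So x:5 = y:2 = z:5, i.e. x = 5t, y = 2t, z = 5t
Constraint: t^2*(5^2 + 2^2 + 5^2) = 216
  t^2 * 54 = 216  =>  t = sqrt(4)
Maximum = 5*5t + 2*2t + 5*5t = 54*sqrt(4) = 108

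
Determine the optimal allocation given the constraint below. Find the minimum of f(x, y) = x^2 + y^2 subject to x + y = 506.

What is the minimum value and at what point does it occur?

Substitute y = 506 - x into f(x,y) = x^2 + y^2:
g(x) = x^2 + (506 - x)^2 = 2x^2 - 1012x + 256036
g'(x) = 4x - 1012 = 0  =>  x = 253
y = 506 - 253 = 253
Minimum value = 253^2 + 253^2 = 128018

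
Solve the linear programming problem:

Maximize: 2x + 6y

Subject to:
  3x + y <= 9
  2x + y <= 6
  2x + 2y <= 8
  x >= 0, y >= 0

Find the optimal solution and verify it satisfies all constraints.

Feasible vertices: (0, 0), (0, 4), (2, 2), (3, 0)
Objective 2x + 6y at each vertex:
  (0, 0): 0
  (0, 4): 24
  (2, 2): 16
  (3, 0): 6
Maximum is 24 at (0, 4).
Verify constraints at (x, y) = (0, 4):
  3*0 + 1*4 = 4 <= 9
  2*0 + 1*4 = 4 <= 6
  2*0 + 2*4 = 8 <= 8 (active)
  x = 0 >= 0, y = 4 >= 0. All constraints satisfied.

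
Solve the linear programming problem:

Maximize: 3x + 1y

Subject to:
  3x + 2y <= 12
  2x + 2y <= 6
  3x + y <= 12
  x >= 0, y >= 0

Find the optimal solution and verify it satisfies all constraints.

Feasible vertices: (0, 0), (0, 3), (3, 0)
Objective 3x + 1y at each vertex:
  (0, 0): 0
  (0, 3): 3
  (3, 0): 9
Maximum is 9 at (3, 0).
Verify constraints at (x, y) = (3, 0):
  3*3 + 2*0 = 9 <= 12
  2*3 + 2*0 = 6 <= 6 (active)
  3*3 + 1*0 = 9 <= 12
  x = 3 >= 0, y = 0 >= 0. All constraints satisfied.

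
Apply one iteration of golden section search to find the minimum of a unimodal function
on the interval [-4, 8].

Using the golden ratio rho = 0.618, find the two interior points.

Golden section search on [-4, 8].
Golden ratio rho = 0.618 (approx).
Interior points:
  x_1 = -4 + (1-0.618)*12 = 0.5840
  x_2 = -4 + 0.618*12 = 3.4160
Compare f(x_1) and f(x_2) to determine which subinterval to keep.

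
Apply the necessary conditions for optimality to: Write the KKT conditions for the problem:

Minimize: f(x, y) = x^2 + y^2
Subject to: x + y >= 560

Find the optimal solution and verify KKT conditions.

KKT conditions for min x^2 + y^2 s.t. x + y >= 560:
Stationarity: 2x = mu, 2y = mu
So x = y = mu/2.
Complementary slackness: mu*(x + y - 560) = 0
Primal feasibility: x + y >= 560; dual feasibility: mu >= 0
If mu = 0 then x = y = 0, but 0 + 0 < 560 is infeasible, so the constraint is active.
Constraint active: x + y = 2*(mu/2) = 560 => mu = 560
x = y = 280, f = 156800
Verify: stationarity 2*280 = 560 = mu; primal 280 + 280 = 560 >= 560; dual mu = 560 >= 0; complementary slackness 560*(560 - 560) = 0. All KKT conditions hold.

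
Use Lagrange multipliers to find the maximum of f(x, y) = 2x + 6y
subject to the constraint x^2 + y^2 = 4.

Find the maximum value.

Set up Lagrange conditions: grad f = lambda * grad g
  2 = 2*lambda*x
  6 = 2*lambda*y
From these: x/y = 2/6, so x = 2t, y = 6t for some t.
Substitute into constraint: (2t)^2 + (6t)^2 = 4
  t^2 * 40 = 4
  t = sqrt(4/40)
Maximum = 2*x + 6*y = (2^2 + 6^2)*t = 40 * sqrt(4/40) = sqrt(160)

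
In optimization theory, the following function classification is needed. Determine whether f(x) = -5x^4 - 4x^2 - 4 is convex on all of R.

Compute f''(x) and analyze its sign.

f(x) = -5x^4 - 4x^2 - 4
f'(x) = -20x^3 + -8x
f''(x) = -60x^2 + -8
f''(x) = -60x^2 + -8 <= -8 < 0 for all x
Therefore, f is concave on R.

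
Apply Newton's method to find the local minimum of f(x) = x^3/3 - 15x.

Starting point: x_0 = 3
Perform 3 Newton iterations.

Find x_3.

f(x) = x^3/3 - 15x
f'(x) = x^2 - 15, f''(x) = 2x
Newton update: x_{n+1} = x_n - (x_n^2 - 15)/(2*x_n)
Step 1: x_0 = 3, f'=-6, f''=6, x_1 = 4
Step 2: x_1 = 4, f'=1, f''=8, x_2 = 31/8
Step 3: x_2 = 31/8, f'=1/64, f''=31/4, x_3 = 1921/496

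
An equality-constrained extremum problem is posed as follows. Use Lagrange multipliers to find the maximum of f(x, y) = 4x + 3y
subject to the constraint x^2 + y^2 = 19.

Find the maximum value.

Set up Lagrange conditions: grad f = lambda * grad g
  4 = 2*lambda*x
  3 = 2*lambda*y
From these: x/y = 4/3, so x = 4t, y = 3t for some t.
Substitute into constraint: (4t)^2 + (3t)^2 = 19
  t^2 * 25 = 19
  t = sqrt(19/25)
Maximum = 4*x + 3*y = (4^2 + 3^2)*t = 25 * sqrt(19/25) = sqrt(475)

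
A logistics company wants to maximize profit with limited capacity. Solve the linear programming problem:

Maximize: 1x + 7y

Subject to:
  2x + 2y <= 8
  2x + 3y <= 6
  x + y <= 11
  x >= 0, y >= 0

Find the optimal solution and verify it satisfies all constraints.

Feasible vertices: (0, 0), (0, 2), (3, 0)
Objective 1x + 7y at each vertex:
  (0, 0): 0
  (0, 2): 14
  (3, 0): 3
Maximum is 14 at (0, 2).
Verify constraints at (x, y) = (0, 2):
  2*0 + 2*2 = 4 <= 8
  2*0 + 3*2 = 6 <= 6 (active)
  1*0 + 1*2 = 2 <= 11
  x = 0 >= 0, y = 2 >= 0. All constraints satisfied.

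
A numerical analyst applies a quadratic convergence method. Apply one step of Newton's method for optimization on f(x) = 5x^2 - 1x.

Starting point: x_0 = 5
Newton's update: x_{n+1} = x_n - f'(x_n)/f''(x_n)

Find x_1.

f(x) = 5x^2 - 1x
f'(x) = 10x + (-1), f''(x) = 10
Newton step: x_1 = x_0 - f'(x_0)/f''(x_0)
f'(5) = 49
x_1 = 5 - 49/10 = 1/10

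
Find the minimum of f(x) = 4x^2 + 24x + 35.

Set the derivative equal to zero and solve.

f(x) = 4x^2 + 24x + 35
f'(x) = 8x + (24) = 0
x = -24/8 = -3
f(-3) = -1
Since f''(x) = 8 > 0, this is a minimum.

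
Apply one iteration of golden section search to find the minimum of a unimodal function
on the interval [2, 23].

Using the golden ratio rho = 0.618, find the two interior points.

Golden section search on [2, 23].
Golden ratio rho = 0.618 (approx).
Interior points:
  x_1 = 2 + (1-0.618)*21 = 10.0220
  x_2 = 2 + 0.618*21 = 14.9780
Compare f(x_1) and f(x_2) to determine which subinterval to keep.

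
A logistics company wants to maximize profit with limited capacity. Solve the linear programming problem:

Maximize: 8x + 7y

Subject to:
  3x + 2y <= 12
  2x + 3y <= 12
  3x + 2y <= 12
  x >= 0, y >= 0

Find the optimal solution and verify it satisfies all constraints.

Feasible vertices: (0, 0), (0, 4), (12/5, 12/5), (4, 0)
Objective 8x + 7y at each vertex:
  (0, 0): 0
  (0, 4): 28
  (12/5, 12/5): 36
  (4, 0): 32
Maximum is 36 at (12/5, 12/5).
Verify constraints at (x, y) = (12/5, 12/5):
  3*(12/5) + 2*(12/5) = 12 <= 12 (active)
  2*(12/5) + 3*(12/5) = 12 <= 12 (active)
  3*(12/5) + 2*(12/5) = 12 <= 12 (active)
  x = 12/5 >= 0, y = 12/5 >= 0. All constraints satisfied.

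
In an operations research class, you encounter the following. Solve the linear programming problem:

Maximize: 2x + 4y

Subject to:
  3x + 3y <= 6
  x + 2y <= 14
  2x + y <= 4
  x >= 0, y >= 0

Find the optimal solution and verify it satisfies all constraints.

Feasible vertices: (0, 0), (0, 2), (2, 0)
Objective 2x + 4y at each vertex:
  (0, 0): 0
  (0, 2): 8
  (2, 0): 4
Maximum is 8 at (0, 2).
Verify constraints at (x, y) = (0, 2):
  3*0 + 3*2 = 6 <= 6 (active)
  1*0 + 2*2 = 4 <= 14
  2*0 + 1*2 = 2 <= 4
  x = 0 >= 0, y = 2 >= 0. All constraints satisfied.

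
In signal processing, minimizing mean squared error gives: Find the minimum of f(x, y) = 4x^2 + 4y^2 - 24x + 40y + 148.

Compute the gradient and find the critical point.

f(x,y) = 4x^2 + 4y^2 - 24x + 40y + 148
df/dx = 8x + (-24) = 0  =>  x = 3
df/dy = 8y + (40) = 0  =>  y = -5
f(3, -5) = 4*(3)^2 + 4*(-5)^2 + -24*(3) + 40*(-5) + 148 = 12
Hessian is diagonal with entries 8, 8 > 0, so this is a minimum.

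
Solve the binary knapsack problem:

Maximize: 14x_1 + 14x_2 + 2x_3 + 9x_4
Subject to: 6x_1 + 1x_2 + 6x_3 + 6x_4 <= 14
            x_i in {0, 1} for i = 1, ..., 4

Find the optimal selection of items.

Items: item 1 (v=14, w=6), item 2 (v=14, w=1), item 3 (v=2, w=6), item 4 (v=9, w=6)
Capacity: 14
Checking all 16 subsets (w = total weight, v = total value):
  {}: w = 0, v = 0
  {1}: w = 6, v = 14
  {2}: w = 1, v = 14
  {3}: w = 6, v = 2
  {4}: w = 6, v = 9
  {1, 2}: w = 7, v = 28
  {1, 3}: w = 12, v = 16
  {1, 4}: w = 12, v = 23
  {2, 3}: w = 7, v = 16
  {2, 4}: w = 7, v = 23
  {3, 4}: w = 12, v = 11
  {1, 2, 3}: w = 13, v = 30
  {1, 2, 4}: w = 13, v = 37
  {1, 3, 4}: w = 18 > 14, infeasible
  {2, 3, 4}: w = 13, v = 25
  {1, 2, 3, 4}: w = 19 > 14, infeasible
Best feasible subset: items [1, 2, 4]
Total weight: 13 <= 14, total value: 37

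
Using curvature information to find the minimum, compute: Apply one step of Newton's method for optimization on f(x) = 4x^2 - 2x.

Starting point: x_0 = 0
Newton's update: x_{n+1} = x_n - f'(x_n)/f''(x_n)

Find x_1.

f(x) = 4x^2 - 2x
f'(x) = 8x + (-2), f''(x) = 8
Newton step: x_1 = x_0 - f'(x_0)/f''(x_0)
f'(0) = -2
x_1 = 0 - -2/8 = 1/4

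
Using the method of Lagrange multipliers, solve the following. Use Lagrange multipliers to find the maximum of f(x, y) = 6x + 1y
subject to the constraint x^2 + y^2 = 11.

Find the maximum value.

Set up Lagrange conditions: grad f = lambda * grad g
  6 = 2*lambda*x
  1 = 2*lambda*y
From these: x/y = 6/1, so x = 6t, y = 1t for some t.
Substitute into constraint: (6t)^2 + (1t)^2 = 11
  t^2 * 37 = 11
  t = sqrt(11/37)
Maximum = 6*x + 1*y = (6^2 + 1^2)*t = 37 * sqrt(11/37) = sqrt(407)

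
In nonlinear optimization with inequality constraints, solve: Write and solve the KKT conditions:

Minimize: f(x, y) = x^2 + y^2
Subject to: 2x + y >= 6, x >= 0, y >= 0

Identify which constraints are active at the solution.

KKT conditions for min x^2 + y^2 s.t. 2x + 1y >= 6, x >= 0, y >= 0:
Stationarity: 2x = mu*2 + mu_x, 2y = mu*1 + mu_y, with mu, mu_x, mu_y >= 0
Complementary slackness: mu*(2x + y - 6) = 0, mu_x*x = 0, mu_y*y = 0
(0, 0) is infeasible (2*0 + 1*0 < 6), so if mu = 0 stationarity would force x = mu_x/2 >= 0, y = mu_y/2 >= 0 with mu_x*x = mu_y*y = 0, i.e. x = y = 0: contradiction. Hence mu > 0 and 2x + y = 6 is active.
Try x > 0, y > 0 (so mu_x = mu_y = 0): x = 2*mu/2, y = 1*mu/2
Substitute: 2*(2*mu/2) + 1*(1*mu/2) = 6
  mu*5/2 = 6 => mu = 12/5
x* = 12/5 > 0, y* = 6/5 > 0, consistent with mu_x = mu_y = 0.
f is convex and the constraints are linear, so this KKT point is the global minimum.
f* = 36/5
Active constraints: 2x + y >= 6 (holds with equality, mu = 12/5 > 0); x >= 0 and y >= 0 are inactive (mu_x = mu_y = 0).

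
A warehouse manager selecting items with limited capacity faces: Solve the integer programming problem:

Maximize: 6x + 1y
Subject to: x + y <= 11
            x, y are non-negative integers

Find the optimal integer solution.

Objective: 6x + 1y, constraint: x + y <= 11
Coefficient of x is 6 >= coefficient of y is 1, so allocate the entire budget to x.
Optimal: x = 11, y = 0, value = 66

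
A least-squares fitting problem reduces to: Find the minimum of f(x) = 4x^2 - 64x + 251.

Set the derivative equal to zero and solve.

f(x) = 4x^2 - 64x + 251
f'(x) = 8x + (-64) = 0
x = 64/8 = 8
f(8) = -5
Since f''(x) = 8 > 0, this is a minimum.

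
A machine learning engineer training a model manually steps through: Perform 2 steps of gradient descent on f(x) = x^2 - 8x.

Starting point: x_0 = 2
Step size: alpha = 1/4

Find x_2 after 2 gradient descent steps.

f(x) = x^2 - 8x, f'(x) = 2x + (-8)
Step 1: f'(2) = -4, x_1 = 2 - 1/4 * -4 = 3
Step 2: f'(3) = -2, x_2 = 3 - 1/4 * -2 = 7/2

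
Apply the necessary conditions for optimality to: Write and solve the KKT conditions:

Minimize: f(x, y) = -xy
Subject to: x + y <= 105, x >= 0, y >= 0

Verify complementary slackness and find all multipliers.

Problem: min -xy s.t. x + y <= 105 (multiplier lambda), x >= 0 (mu_x), y >= 0 (mu_y)
KKT stationarity: -y + lambda - mu_x = 0, -x + lambda - mu_y = 0, with lambda, mu_x, mu_y >= 0
Complementary slackness: lambda*(x + y - 105) = 0, mu_x*x = 0, mu_y*y = 0
If lambda = 0: y = -mu_x <= 0 and x = -mu_y <= 0 force x = y = 0 with f = 0; but x = y = 105/2 is feasible with f = -11025/4 < 0, so this is not the minimum. Hence lambda > 0 and x + y = 105.
Try x > 0, y > 0 (so mu_x = mu_y = 0): y = lambda, x = lambda => x = y = lambda
x + y = 105 => 2*lambda = 105 => lambda = 105/2
x* = y* = 105/2 > 0, consistent with mu_x = mu_y = 0.
(Any feasible point with x = 0 or y = 0 has f = 0 > -11025/4, so the minimum is not on those boundaries.)
min(-xy) = -11025/4 (i.e. max xy = 11025/4)
Multipliers: lambda = 105/2, mu_x = 0, mu_y = 0
Complementary slackness: lambda*(x + y - 105) = 105/2*(105/2 + 105/2 - 105) = 0, mu_x*x = 0*105/2 = 0, mu_y*y = 0*105/2 = 0. Satisfied.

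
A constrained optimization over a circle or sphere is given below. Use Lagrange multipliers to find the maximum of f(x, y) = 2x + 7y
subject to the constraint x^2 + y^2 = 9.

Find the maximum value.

Set up Lagrange conditions: grad f = lambda * grad g
  2 = 2*lambda*x
  7 = 2*lambda*y
From these: x/y = 2/7, so x = 2t, y = 7t for some t.
Substitute into constraint: (2t)^2 + (7t)^2 = 9
  t^2 * 53 = 9
  t = sqrt(9/53)
Maximum = 2*x + 7*y = (2^2 + 7^2)*t = 53 * sqrt(9/53) = sqrt(477)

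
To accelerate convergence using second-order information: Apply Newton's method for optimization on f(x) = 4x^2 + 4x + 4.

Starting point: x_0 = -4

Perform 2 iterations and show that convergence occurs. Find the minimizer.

f(x) = 4x^2 + 4x + 4, f'(x) = 8x + (4), f''(x) = 8
Step 1: f'(-4) = -28, x_1 = -4 - -28/8 = -1/2
Step 2: f'(-1/2) = 0, x_2 = -1/2 (converged)
Newton's method converges in 1 step for quadratics.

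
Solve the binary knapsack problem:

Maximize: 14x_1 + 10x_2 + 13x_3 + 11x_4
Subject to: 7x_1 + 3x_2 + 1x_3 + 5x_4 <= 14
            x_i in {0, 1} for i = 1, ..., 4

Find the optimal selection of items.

Items: item 1 (v=14, w=7), item 2 (v=10, w=3), item 3 (v=13, w=1), item 4 (v=11, w=5)
Capacity: 14
Checking all 16 subsets (w = total weight, v = total value):
  {}: w = 0, v = 0
  {1}: w = 7, v = 14
  {2}: w = 3, v = 10
  {3}: w = 1, v = 13
  {4}: w = 5, v = 11
  {1, 2}: w = 10, v = 24
  {1, 3}: w = 8, v = 27
  {1, 4}: w = 12, v = 25
  {2, 3}: w = 4, v = 23
  {2, 4}: w = 8, v = 21
  {3, 4}: w = 6, v = 24
  {1, 2, 3}: w = 11, v = 37
  {1, 2, 4}: w = 15 > 14, infeasible
  {1, 3, 4}: w = 13, v = 38
  {2, 3, 4}: w = 9, v = 34
  {1, 2, 3, 4}: w = 16 > 14, infeasible
Best feasible subset: items [1, 3, 4]
Total weight: 13 <= 14, total value: 38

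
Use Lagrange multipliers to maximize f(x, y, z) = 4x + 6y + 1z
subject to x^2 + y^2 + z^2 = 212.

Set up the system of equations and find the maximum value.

Lagrange conditions: 4 = 2*lambda*x, 6 = 2*lambda*y, 1 = 2*lambda*z
So x:4 = y:6 = z:1, i.e. x = 4t, y = 6t, z = 1t
Constraint: t^2*(4^2 + 6^2 + 1^2) = 212
  t^2 * 53 = 212  =>  t = sqrt(4)
Maximum = 4*4t + 6*6t + 1*1t = 53*sqrt(4) = 106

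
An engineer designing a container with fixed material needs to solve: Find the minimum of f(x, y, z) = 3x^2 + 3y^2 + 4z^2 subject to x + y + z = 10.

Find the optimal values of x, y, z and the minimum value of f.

Using Lagrange multipliers on f = 3x^2 + 3y^2 + 4z^2 with constraint x + y + z = 10:
Conditions: 2*3*x = lambda, 2*3*y = lambda, 2*4*z = lambda
So x = lambda/6, y = lambda/6, z = lambda/8
Substituting into constraint: lambda * (11/24) = 10
lambda = 240/11
x = 40/11, y = 40/11, z = 30/11
Minimum value = 1200/11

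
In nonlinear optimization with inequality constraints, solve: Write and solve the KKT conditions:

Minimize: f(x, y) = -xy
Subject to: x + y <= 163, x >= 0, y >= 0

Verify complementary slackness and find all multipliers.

Problem: min -xy s.t. x + y <= 163 (multiplier lambda), x >= 0 (mu_x), y >= 0 (mu_y)
KKT stationarity: -y + lambda - mu_x = 0, -x + lambda - mu_y = 0, with lambda, mu_x, mu_y >= 0
Complementary slackness: lambda*(x + y - 163) = 0, mu_x*x = 0, mu_y*y = 0
If lambda = 0: y = -mu_x <= 0 and x = -mu_y <= 0 force x = y = 0 with f = 0; but x = y = 163/2 is feasible with f = -26569/4 < 0, so this is not the minimum. Hence lambda > 0 and x + y = 163.
Try x > 0, y > 0 (so mu_x = mu_y = 0): y = lambda, x = lambda => x = y = lambda
x + y = 163 => 2*lambda = 163 => lambda = 163/2
x* = y* = 163/2 > 0, consistent with mu_x = mu_y = 0.
(Any feasible point with x = 0 or y = 0 has f = 0 > -26569/4, so the minimum is not on those boundaries.)
min(-xy) = -26569/4 (i.e. max xy = 26569/4)
Multipliers: lambda = 163/2, mu_x = 0, mu_y = 0
Complementary slackness: lambda*(x + y - 163) = 163/2*(163/2 + 163/2 - 163) = 0, mu_x*x = 0*163/2 = 0, mu_y*y = 0*163/2 = 0. Satisfied.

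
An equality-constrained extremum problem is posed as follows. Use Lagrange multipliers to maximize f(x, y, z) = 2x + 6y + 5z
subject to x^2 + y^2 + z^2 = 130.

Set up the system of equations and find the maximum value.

Lagrange conditions: 2 = 2*lambda*x, 6 = 2*lambda*y, 5 = 2*lambda*z
So x:2 = y:6 = z:5, i.e. x = 2t, y = 6t, z = 5t
Constraint: t^2*(2^2 + 6^2 + 5^2) = 130
  t^2 * 65 = 130  =>  t = sqrt(2)
Maximum = 2*2t + 6*6t + 5*5t = 65*sqrt(2) = sqrt(8450)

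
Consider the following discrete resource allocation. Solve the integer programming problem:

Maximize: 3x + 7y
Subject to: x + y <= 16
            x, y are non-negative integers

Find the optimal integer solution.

Objective: 3x + 7y, constraint: x + y <= 16
Coefficient of y is 7 > coefficient of x is 3, so allocate the entire budget to y.
Optimal: x = 0, y = 16, value = 112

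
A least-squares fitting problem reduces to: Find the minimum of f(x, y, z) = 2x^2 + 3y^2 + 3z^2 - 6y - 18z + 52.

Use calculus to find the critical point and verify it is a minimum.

f(x,y,z) = 2x^2 + 3y^2 + 3z^2 - 6y - 18z + 52
df/dx = 4x + (0) = 0 => x = 0
df/dy = 6y + (-6) = 0 => y = 1
df/dz = 6z + (-18) = 0 => z = 3
f(0,1,3) = 2*(0)^2 + 3*(1)^2 + 3*(3)^2 + -6*(1) + -18*(3) + 52 = 22
Hessian is diagonal with entries 4, 6, 6 > 0, confirmed minimum.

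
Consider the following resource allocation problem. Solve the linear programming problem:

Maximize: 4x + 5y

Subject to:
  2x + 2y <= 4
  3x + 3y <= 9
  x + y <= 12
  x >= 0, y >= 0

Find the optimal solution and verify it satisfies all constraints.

Feasible vertices: (0, 0), (0, 2), (2, 0)
Objective 4x + 5y at each vertex:
  (0, 0): 0
  (0, 2): 10
  (2, 0): 8
Maximum is 10 at (0, 2).
Verify constraints at (x, y) = (0, 2):
  2*0 + 2*2 = 4 <= 4 (active)
  3*0 + 3*2 = 6 <= 9
  1*0 + 1*2 = 2 <= 12
  x = 0 >= 0, y = 2 >= 0. All constraints satisfied.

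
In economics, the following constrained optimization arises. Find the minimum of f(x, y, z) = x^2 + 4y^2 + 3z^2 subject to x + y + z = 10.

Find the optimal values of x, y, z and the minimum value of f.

Using Lagrange multipliers on f = x^2 + 4y^2 + 3z^2 with constraint x + y + z = 10:
Conditions: 2*1*x = lambda, 2*4*y = lambda, 2*3*z = lambda
So x = lambda/2, y = lambda/8, z = lambda/6
Substituting into constraint: lambda * (19/24) = 10
lambda = 240/19
x = 120/19, y = 30/19, z = 40/19
Minimum value = 1200/19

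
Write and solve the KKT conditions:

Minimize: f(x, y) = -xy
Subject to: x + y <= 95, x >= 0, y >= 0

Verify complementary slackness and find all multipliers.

Problem: min -xy s.t. x + y <= 95 (multiplier lambda), x >= 0 (mu_x), y >= 0 (mu_y)
KKT stationarity: -y + lambda - mu_x = 0, -x + lambda - mu_y = 0, with lambda, mu_x, mu_y >= 0
Complementary slackness: lambda*(x + y - 95) = 0, mu_x*x = 0, mu_y*y = 0
If lambda = 0: y = -mu_x <= 0 and x = -mu_y <= 0 force x = y = 0 with f = 0; but x = y = 95/2 is feasible with f = -9025/4 < 0, so this is not the minimum. Hence lambda > 0 and x + y = 95.
Try x > 0, y > 0 (so mu_x = mu_y = 0): y = lambda, x = lambda => x = y = lambda
x + y = 95 => 2*lambda = 95 => lambda = 95/2
x* = y* = 95/2 > 0, consistent with mu_x = mu_y = 0.
(Any feasible point with x = 0 or y = 0 has f = 0 > -9025/4, so the minimum is not on those boundaries.)
min(-xy) = -9025/4 (i.e. max xy = 9025/4)
Multipliers: lambda = 95/2, mu_x = 0, mu_y = 0
Complementary slackness: lambda*(x + y - 95) = 95/2*(95/2 + 95/2 - 95) = 0, mu_x*x = 0*95/2 = 0, mu_y*y = 0*95/2 = 0. Satisfied.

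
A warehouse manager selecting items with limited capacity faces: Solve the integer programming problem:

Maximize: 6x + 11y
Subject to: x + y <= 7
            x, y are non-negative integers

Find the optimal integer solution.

Objective: 6x + 11y, constraint: x + y <= 7
Coefficient of y is 11 > coefficient of x is 6, so allocate the entire budget to y.
Optimal: x = 0, y = 7, value = 77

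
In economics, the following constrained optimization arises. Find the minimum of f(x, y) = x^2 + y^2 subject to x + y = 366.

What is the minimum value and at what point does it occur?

Substitute y = 366 - x into f(x,y) = x^2 + y^2:
g(x) = x^2 + (366 - x)^2 = 2x^2 - 732x + 133956
g'(x) = 4x - 732 = 0  =>  x = 183
y = 366 - 183 = 183
Minimum value = 183^2 + 183^2 = 66978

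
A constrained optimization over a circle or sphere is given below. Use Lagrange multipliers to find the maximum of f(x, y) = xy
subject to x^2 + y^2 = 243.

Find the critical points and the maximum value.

Lagrange conditions: y = 2*lambda*x and x = 2*lambda*y
If x = 0 then y = 0, violating the constraint, so x, y != 0.
Dividing: y/x = x/y => x^2 = y^2 => y = x or y = -x
Constraint: 2x^2 = 243 => x^2 = 243/2 => x = +/-sqrt(243/2)
Critical points: (sqrt(243/2), sqrt(243/2)), (-sqrt(243/2), -sqrt(243/2)), (sqrt(243/2), -sqrt(243/2)), (-sqrt(243/2), sqrt(243/2))
  y = x:  xy = x^2 = 243/2  at (sqrt(243/2), sqrt(243/2)) and (-sqrt(243/2), -sqrt(243/2))
  y = -x: xy = -x^2 = -243/2 at (sqrt(243/2), -sqrt(243/2)) and (-sqrt(243/2), sqrt(243/2))
Maximum xy = 243/2 at (sqrt(243/2), sqrt(243/2)) and (-sqrt(243/2), -sqrt(243/2))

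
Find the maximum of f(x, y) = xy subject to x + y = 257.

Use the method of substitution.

Substitute y = 257 - x into f(x,y) = xy:
g(x) = x(257 - x) = 257x - x^2
g'(x) = 257 - 2x = 0  =>  x = 257/2
y = 257 - 257/2 = 257/2
Maximum value = (257/2) * (257/2) = 66049/4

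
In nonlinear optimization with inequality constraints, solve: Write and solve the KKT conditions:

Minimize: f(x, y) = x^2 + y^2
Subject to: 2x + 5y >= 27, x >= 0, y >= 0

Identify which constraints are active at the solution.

KKT conditions for min x^2 + y^2 s.t. 2x + 5y >= 27, x >= 0, y >= 0:
Stationarity: 2x = mu*2 + mu_x, 2y = mu*5 + mu_y, with mu, mu_x, mu_y >= 0
Complementary slackness: mu*(2x + 5y - 27) = 0, mu_x*x = 0, mu_y*y = 0
(0, 0) is infeasible (2*0 + 5*0 < 27), so if mu = 0 stationarity would force x = mu_x/2 >= 0, y = mu_y/2 >= 0 with mu_x*x = mu_y*y = 0, i.e. x = y = 0: contradiction. Hence mu > 0 and 2x + 5y = 27 is active.
Try x > 0, y > 0 (so mu_x = mu_y = 0): x = 2*mu/2, y = 5*mu/2
Substitute: 2*(2*mu/2) + 5*(5*mu/2) = 27
  mu*29/2 = 27 => mu = 54/29
x* = 54/29 > 0, y* = 135/29 > 0, consistent with mu_x = mu_y = 0.
f is convex and the constraints are linear, so this KKT point is the global minimum.
f* = 729/29
Active constraints: 2x + 5y >= 27 (holds with equality, mu = 54/29 > 0); x >= 0 and y >= 0 are inactive (mu_x = mu_y = 0).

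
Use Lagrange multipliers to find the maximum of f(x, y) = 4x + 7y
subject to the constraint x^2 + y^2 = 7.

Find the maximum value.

Set up Lagrange conditions: grad f = lambda * grad g
  4 = 2*lambda*x
  7 = 2*lambda*y
From these: x/y = 4/7, so x = 4t, y = 7t for some t.
Substitute into constraint: (4t)^2 + (7t)^2 = 7
  t^2 * 65 = 7
  t = sqrt(7/65)
Maximum = 4*x + 7*y = (4^2 + 7^2)*t = 65 * sqrt(7/65) = sqrt(455)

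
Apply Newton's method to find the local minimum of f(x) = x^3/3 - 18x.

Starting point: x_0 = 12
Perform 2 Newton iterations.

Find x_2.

f(x) = x^3/3 - 18x
f'(x) = x^2 - 18, f''(x) = 2x
Newton update: x_{n+1} = x_n - (x_n^2 - 18)/(2*x_n)
Step 1: x_0 = 12, f'=126, f''=24, x_1 = 27/4
Step 2: x_1 = 27/4, f'=441/16, f''=27/2, x_2 = 113/24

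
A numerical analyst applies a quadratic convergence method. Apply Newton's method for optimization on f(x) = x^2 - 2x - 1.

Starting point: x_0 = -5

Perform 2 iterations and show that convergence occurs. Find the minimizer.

f(x) = x^2 - 2x - 1, f'(x) = 2x + (-2), f''(x) = 2
Step 1: f'(-5) = -12, x_1 = -5 - -12/2 = 1
Step 2: f'(1) = 0, x_2 = 1 (converged)
Newton's method converges in 1 step for quadratics.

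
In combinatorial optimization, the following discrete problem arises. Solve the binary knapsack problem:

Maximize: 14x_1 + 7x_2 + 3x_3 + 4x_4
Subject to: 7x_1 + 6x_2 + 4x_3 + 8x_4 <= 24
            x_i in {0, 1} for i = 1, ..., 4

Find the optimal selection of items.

Items: item 1 (v=14, w=7), item 2 (v=7, w=6), item 3 (v=3, w=4), item 4 (v=4, w=8)
Capacity: 24
Checking all 16 subsets (w = total weight, v = total value):
  {}: w = 0, v = 0
  {1}: w = 7, v = 14
  {2}: w = 6, v = 7
  {3}: w = 4, v = 3
  {4}: w = 8, v = 4
  {1, 2}: w = 13, v = 21
  {1, 3}: w = 11, v = 17
  {1, 4}: w = 15, v = 18
  {2, 3}: w = 10, v = 10
  {2, 4}: w = 14, v = 11
  {3, 4}: w = 12, v = 7
  {1, 2, 3}: w = 17, v = 24
  {1, 2, 4}: w = 21, v = 25
  {1, 3, 4}: w = 19, v = 21
  {2, 3, 4}: w = 18, v = 14
  {1, 2, 3, 4}: w = 25 > 24, infeasible
Best feasible subset: items [1, 2, 4]
Total weight: 21 <= 24, total value: 25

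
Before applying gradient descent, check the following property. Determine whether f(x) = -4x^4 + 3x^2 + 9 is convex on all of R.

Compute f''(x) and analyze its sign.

f(x) = -4x^4 + 3x^2 + 9
f'(x) = -16x^3 + 6x
f''(x) = -48x^2 + 6
f''(x) = -48x^2 + 6 -> -inf as |x| -> inf
Therefore, f is not globally convex on R.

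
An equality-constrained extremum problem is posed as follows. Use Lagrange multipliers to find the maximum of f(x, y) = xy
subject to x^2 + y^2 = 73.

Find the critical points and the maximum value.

Lagrange conditions: y = 2*lambda*x and x = 2*lambda*y
If x = 0 then y = 0, violating the constraint, so x, y != 0.
Dividing: y/x = x/y => x^2 = y^2 => y = x or y = -x
Constraint: 2x^2 = 73 => x^2 = 73/2 => x = +/-sqrt(73/2)
Critical points: (sqrt(73/2), sqrt(73/2)), (-sqrt(73/2), -sqrt(73/2)), (sqrt(73/2), -sqrt(73/2)), (-sqrt(73/2), sqrt(73/2))
  y = x:  xy = x^2 = 73/2  at (sqrt(73/2), sqrt(73/2)) and (-sqrt(73/2), -sqrt(73/2))
  y = -x: xy = -x^2 = -73/2 at (sqrt(73/2), -sqrt(73/2)) and (-sqrt(73/2), sqrt(73/2))
Maximum xy = 73/2 at (sqrt(73/2), sqrt(73/2)) and (-sqrt(73/2), -sqrt(73/2))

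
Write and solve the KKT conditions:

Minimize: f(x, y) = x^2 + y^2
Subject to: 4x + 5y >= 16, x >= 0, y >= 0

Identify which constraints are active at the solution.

KKT conditions for min x^2 + y^2 s.t. 4x + 5y >= 16, x >= 0, y >= 0:
Stationarity: 2x = mu*4 + mu_x, 2y = mu*5 + mu_y, with mu, mu_x, mu_y >= 0
Complementary slackness: mu*(4x + 5y - 16) = 0, mu_x*x = 0, mu_y*y = 0
(0, 0) is infeasible (4*0 + 5*0 < 16), so if mu = 0 stationarity would force x = mu_x/2 >= 0, y = mu_y/2 >= 0 with mu_x*x = mu_y*y = 0, i.e. x = y = 0: contradiction. Hence mu > 0 and 4x + 5y = 16 is active.
Try x > 0, y > 0 (so mu_x = mu_y = 0): x = 4*mu/2, y = 5*mu/2
Substitute: 4*(4*mu/2) + 5*(5*mu/2) = 16
  mu*41/2 = 16 => mu = 32/41
x* = 64/41 > 0, y* = 80/41 > 0, consistent with mu_x = mu_y = 0.
f is convex and the constraints are linear, so this KKT point is the global minimum.
f* = 256/41
Active constraints: 4x + 5y >= 16 (holds with equality, mu = 32/41 > 0); x >= 0 and y >= 0 are inactive (mu_x = mu_y = 0).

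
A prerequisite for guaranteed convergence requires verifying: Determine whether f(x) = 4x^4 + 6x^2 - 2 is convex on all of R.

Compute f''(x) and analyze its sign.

f(x) = 4x^4 + 6x^2 - 2
f'(x) = 16x^3 + 12x
f''(x) = 48x^2 + 12
f''(x) = 48x^2 + 12 >= 12 > 0 for all x
Therefore, f is convex on R.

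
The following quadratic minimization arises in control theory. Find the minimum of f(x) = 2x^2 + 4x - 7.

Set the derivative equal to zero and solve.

f(x) = 2x^2 + 4x - 7
f'(x) = 4x + (4) = 0
x = -4/4 = -1
f(-1) = -9
Since f''(x) = 4 > 0, this is a minimum.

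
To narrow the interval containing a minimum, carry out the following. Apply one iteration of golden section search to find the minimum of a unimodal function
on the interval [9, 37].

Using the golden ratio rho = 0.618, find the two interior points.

Golden section search on [9, 37].
Golden ratio rho = 0.618 (approx).
Interior points:
  x_1 = 9 + (1-0.618)*28 = 19.6960
  x_2 = 9 + 0.618*28 = 26.3040
Compare f(x_1) and f(x_2) to determine which subinterval to keep.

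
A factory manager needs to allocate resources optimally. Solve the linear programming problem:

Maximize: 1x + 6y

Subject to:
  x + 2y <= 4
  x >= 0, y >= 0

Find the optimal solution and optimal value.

The feasible region has vertices at [(0, 0), (4, 0), (0, 2)].
Checking objective 1x + 6y at each vertex:
  (0, 0): 1*0 + 6*0 = 0
  (4, 0): 1*4 + 6*0 = 4
  (0, 2): 1*0 + 6*2 = 12
Maximum is 12 at (0, 2).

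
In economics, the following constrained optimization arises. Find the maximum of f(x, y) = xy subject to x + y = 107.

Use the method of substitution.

Substitute y = 107 - x into f(x,y) = xy:
g(x) = x(107 - x) = 107x - x^2
g'(x) = 107 - 2x = 0  =>  x = 107/2
y = 107 - 107/2 = 107/2
Maximum value = (107/2) * (107/2) = 11449/4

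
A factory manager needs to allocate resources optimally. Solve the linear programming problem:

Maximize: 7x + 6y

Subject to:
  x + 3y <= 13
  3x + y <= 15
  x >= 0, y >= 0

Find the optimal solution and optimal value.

Feasible vertices: (0, 0), (0, 13/3), (4, 3), (5, 0)
Objective 7x + 6y at each:
  (0, 0): 0
  (0, 13/3): 26
  (4, 3): 46
  (5, 0): 35
Maximum is 46 at (4, 3).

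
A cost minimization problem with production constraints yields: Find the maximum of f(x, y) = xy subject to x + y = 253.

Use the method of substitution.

Substitute y = 253 - x into f(x,y) = xy:
g(x) = x(253 - x) = 253x - x^2
g'(x) = 253 - 2x = 0  =>  x = 253/2
y = 253 - 253/2 = 253/2
Maximum value = (253/2) * (253/2) = 64009/4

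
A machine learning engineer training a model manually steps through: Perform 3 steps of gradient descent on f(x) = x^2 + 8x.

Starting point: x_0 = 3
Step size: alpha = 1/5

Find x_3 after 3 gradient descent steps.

f(x) = x^2 + 8x, f'(x) = 2x + (8)
Step 1: f'(3) = 14, x_1 = 3 - 1/5 * 14 = 1/5
Step 2: f'(1/5) = 42/5, x_2 = 1/5 - 1/5 * 42/5 = -37/25
Step 3: f'(-37/25) = 126/25, x_3 = -37/25 - 1/5 * 126/25 = -311/125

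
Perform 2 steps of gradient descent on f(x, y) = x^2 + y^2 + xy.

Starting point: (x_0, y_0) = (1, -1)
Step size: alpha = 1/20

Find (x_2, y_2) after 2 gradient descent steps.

f(x,y) = x^2 + y^2 + xy
grad_x = 2x + 1y, grad_y = 2y + 1x
Step 1: grad = (1, -1), (19/20, -19/20)
Step 2: grad = (19/20, -19/20), (361/400, -361/400)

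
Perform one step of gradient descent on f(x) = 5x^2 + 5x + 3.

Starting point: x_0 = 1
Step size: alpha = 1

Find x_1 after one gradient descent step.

f(x) = 5x^2 + 5x + 3
f'(x) = 10x + 5
f'(1) = 10*1 + (5) = 15
x_1 = x_0 - alpha * f'(x_0) = 1 - 1 * 15 = -14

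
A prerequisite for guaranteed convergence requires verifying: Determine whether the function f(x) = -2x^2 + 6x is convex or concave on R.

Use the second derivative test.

f(x) = -2x^2 + 6x
f'(x) = -4x + 6
f''(x) = -4
Since f''(x) = -4 < 0 for all x, f is concave on R.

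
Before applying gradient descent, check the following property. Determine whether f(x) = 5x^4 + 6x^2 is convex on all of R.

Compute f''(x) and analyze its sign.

f(x) = 5x^4 + 6x^2
f'(x) = 20x^3 + 12x
f''(x) = 60x^2 + 12
f''(x) = 60x^2 + 12 >= 12 > 0 for all x
Therefore, f is convex on R.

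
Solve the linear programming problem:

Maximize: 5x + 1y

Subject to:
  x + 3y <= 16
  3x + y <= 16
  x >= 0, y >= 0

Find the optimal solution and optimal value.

Feasible vertices: (0, 0), (0, 16/3), (4, 4), (16/3, 0)
Objective 5x + 1y at each:
  (0, 0): 0
  (0, 16/3): 16/3
  (4, 4): 24
  (16/3, 0): 80/3
Maximum is 80/3 at (16/3, 0).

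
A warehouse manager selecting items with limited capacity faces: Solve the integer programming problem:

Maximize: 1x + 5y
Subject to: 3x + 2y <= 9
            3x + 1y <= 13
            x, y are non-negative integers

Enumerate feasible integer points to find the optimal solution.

Constraint 1: 3x + 2y <= 9
Constraint 2: 3x + 1y <= 13
Feasible x range (need y >= 0): 0 <= x <= min(9/3, 13/3) => x in {0, ..., 3}.
Enumerate feasible integer points row by row (the coefficient of y is 5 > 0, so for each x the largest feasible y gives the best value):
  x = 0: y <= min((9 - 3*0)/2, (13 - 3*0)/1) => y in {0, ..., 4}; best 1*0 + 5*4 = 20
  x = 1: y <= min((9 - 3*1)/2, (13 - 3*1)/1) => y in {0, ..., 3}; best 1*1 + 5*3 = 16
  x = 2: y <= min((9 - 3*2)/2, (13 - 3*2)/1) => y in {0, ..., 1}; best 1*2 + 5*1 = 7
  x = 3: y <= min((9 - 3*3)/2, (13 - 3*3)/1) => y in {0}; best 1*3 + 5*0 = 3
The maximum 1x + 5y = 20 is achieved at x = 0, y = 4.
Check: 3*0 + 2*4 = 8 <= 9 and 3*0 + 1*4 = 4 <= 13.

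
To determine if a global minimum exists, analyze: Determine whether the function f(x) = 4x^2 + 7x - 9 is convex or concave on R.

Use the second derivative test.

f(x) = 4x^2 + 7x - 9
f'(x) = 8x + 7
f''(x) = 8
Since f''(x) = 8 > 0 for all x, f is convex on R.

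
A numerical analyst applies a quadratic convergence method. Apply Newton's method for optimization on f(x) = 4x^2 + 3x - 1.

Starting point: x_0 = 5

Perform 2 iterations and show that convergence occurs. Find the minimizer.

f(x) = 4x^2 + 3x - 1, f'(x) = 8x + (3), f''(x) = 8
Step 1: f'(5) = 43, x_1 = 5 - 43/8 = -3/8
Step 2: f'(-3/8) = 0, x_2 = -3/8 (converged)
Newton's method converges in 1 step for quadratics.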